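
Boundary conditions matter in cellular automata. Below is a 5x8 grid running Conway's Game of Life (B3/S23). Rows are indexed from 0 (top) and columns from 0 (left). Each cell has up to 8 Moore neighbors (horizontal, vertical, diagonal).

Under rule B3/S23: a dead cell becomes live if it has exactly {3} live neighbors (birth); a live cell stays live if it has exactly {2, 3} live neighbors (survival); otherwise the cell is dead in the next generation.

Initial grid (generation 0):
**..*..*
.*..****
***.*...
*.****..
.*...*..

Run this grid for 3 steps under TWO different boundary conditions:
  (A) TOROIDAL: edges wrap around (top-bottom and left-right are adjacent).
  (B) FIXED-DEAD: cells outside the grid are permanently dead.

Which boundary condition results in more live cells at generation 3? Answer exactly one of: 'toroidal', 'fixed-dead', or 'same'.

Answer: toroidal

Derivation:
Under TOROIDAL boundary, generation 3:
*.**...*
...*.**.
.....*..
*....*..
...*.*.*
Population = 13

Under FIXED-DEAD boundary, generation 3:
.....*.*
....*...
*...*..*
..*.*...
.**.....
Population = 10

Comparison: toroidal=13, fixed-dead=10 -> toroidal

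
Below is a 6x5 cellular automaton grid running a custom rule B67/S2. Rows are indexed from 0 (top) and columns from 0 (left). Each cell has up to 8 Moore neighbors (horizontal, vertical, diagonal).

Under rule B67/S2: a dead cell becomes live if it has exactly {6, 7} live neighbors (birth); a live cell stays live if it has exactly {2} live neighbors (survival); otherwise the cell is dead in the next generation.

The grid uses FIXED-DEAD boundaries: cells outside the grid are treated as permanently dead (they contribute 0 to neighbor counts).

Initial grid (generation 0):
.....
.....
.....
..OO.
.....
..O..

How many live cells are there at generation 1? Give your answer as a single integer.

Simulating step by step:
Generation 0 (given above): 3 live cells
Generation 1: 0 live cells
.....
.....
.....
.....
.....
.....
Population at generation 1: 0

Answer: 0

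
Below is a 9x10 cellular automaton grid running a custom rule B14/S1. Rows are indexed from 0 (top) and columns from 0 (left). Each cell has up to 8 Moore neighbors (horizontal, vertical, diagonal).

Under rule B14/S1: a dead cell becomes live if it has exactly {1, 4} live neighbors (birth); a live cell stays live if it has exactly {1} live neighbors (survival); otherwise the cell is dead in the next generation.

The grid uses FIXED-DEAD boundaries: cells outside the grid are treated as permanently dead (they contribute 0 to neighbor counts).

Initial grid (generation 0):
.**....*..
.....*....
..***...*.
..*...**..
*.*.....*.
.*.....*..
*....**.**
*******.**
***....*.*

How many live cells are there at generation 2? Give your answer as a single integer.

Simulating step by step:
Generation 0 (given above): 35 live cells
Generation 1: 29 live cells
******..*.
*.**.*...*
........**
**....*...
**...*.*.*
...**...*.
..*.*.....
..........
...*....*.
Generation 2: 22 live cells
.......**.
........*.
.*........
....*...*.
.........*
..........
.***...***
.*...*.***
..*.*..*.*
Population at generation 2: 22

Answer: 22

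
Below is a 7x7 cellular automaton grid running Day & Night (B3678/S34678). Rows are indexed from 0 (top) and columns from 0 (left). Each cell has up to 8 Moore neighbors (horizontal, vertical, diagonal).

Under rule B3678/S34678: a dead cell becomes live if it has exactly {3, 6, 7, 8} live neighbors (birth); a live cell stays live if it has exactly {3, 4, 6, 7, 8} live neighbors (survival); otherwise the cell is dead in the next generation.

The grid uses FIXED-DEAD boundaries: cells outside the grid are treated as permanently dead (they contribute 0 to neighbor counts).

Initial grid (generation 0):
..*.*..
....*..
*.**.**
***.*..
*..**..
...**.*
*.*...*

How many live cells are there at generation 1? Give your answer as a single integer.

Simulating step by step:
Generation 0 (given above): 21 live cells
Generation 1: 18 live cells
...*...
.**.*..
..**.*.
*.***..
....*..
.****..
...*.*.
Population at generation 1: 18

Answer: 18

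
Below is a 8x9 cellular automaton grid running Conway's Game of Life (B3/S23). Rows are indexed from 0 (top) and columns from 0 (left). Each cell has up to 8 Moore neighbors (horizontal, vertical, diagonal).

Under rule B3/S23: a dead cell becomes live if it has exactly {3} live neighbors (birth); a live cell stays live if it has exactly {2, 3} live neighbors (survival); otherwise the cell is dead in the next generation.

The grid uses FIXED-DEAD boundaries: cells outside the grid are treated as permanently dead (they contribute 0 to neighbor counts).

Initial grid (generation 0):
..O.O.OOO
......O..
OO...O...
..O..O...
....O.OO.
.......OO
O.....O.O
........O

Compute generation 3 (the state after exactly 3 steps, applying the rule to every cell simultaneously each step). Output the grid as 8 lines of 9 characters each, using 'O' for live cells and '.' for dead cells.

Answer: ......O..
.O.....O.
.O.O.O...
.O.O.O.O.
.......OO
......O..
.......OO
.........

Derivation:
Simulating step by step:
Generation 0 (given above): 20 live cells
Generation 1: 19 live cells
.....OOO.
.O....O..
.O...OO..
.O..OO...
.....OOOO
.....O..O
........O
.......O.
Generation 2: 15 live cells
.....OOO.
.........
OOO.O.O..
....O....
.......OO
.....O..O
.......OO
.........
Generation 3: 15 live cells
(generation 3 grid is the final answer)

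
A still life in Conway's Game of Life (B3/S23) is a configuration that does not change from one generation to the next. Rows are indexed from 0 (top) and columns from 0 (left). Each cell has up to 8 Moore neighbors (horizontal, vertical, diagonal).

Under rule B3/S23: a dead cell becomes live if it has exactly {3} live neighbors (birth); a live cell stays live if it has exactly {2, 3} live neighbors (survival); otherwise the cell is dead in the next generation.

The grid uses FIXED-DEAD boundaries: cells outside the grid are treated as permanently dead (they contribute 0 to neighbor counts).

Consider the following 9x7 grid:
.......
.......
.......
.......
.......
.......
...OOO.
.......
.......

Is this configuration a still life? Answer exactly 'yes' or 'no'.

Answer: no

Derivation:
Compute generation 1 and compare to generation 0 (given above):
Generation 1:
.......
.......
.......
.......
.......
....O..
....O..
....O..
.......
Cell (5,4) differs: gen0=0 vs gen1=1 -> NOT a still life.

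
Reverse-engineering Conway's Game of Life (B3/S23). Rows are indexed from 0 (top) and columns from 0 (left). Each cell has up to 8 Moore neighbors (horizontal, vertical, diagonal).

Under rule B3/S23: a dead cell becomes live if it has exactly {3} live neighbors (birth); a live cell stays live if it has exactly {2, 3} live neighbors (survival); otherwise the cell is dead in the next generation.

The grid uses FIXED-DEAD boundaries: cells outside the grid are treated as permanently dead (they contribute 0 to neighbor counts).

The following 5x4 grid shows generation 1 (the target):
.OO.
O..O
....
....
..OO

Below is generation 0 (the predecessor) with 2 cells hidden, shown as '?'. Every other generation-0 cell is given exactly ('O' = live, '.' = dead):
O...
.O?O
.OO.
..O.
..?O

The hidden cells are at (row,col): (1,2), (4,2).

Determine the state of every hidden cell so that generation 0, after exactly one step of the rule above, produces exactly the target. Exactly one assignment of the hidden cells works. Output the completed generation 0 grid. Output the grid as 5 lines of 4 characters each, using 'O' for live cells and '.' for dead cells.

Answer: O...
.OOO
.OO.
..O.
..OO

Derivation:
Hidden generation-0 cells (in order): (1,2), (4,2).
A hidden cell only influences target cells in its own 3x3 neighborhood. Try each of the 2^2 = 4 assignments, step the completed generation 0 forward once under B3/S23, and compare with the target:
  (1,2)=. (4,2)=. -> step gives (0,1)='.' but target has 'O' -> reject
  (1,2)=. (4,2)=O -> step gives (0,1)='.' but target has 'O' -> reject
  (1,2)=O (4,2)=. -> step gives (3,1)='O' but target has '.' -> reject
  (1,2)=O (4,2)=O -> step reproduces the target at every cell -> ACCEPT
Unique solution: (1,2)=live, (4,2)=live.
Check: live-neighbor counts of every cell in the completed generation 0:
1332
3442
2454
1444
0222
Applying B3/S23 to generation 0 with these counts gives:
.OO.
O..O
....
....
..OO
which matches the target exactly.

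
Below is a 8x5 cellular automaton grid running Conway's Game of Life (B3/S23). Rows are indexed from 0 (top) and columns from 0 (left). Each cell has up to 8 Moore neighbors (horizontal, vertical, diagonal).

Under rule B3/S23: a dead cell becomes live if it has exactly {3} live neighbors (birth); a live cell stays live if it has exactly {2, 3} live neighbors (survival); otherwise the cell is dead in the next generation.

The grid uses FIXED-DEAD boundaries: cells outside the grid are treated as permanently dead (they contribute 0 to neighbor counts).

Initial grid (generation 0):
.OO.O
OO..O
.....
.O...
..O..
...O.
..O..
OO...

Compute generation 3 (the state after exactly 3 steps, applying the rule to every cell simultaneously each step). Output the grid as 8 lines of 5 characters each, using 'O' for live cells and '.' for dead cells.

Simulating step by step:
Generation 0 (given above): 12 live cells
Generation 1: 16 live cells
OOOO.
OOOO.
OO...
.....
..O..
..OO.
.OO..
.O...
Generation 2: 12 live cells
O..O.
...O.
O....
.O...
..OO.
...O.
.O.O.
.OO..
Generation 3: 10 live cells
(generation 3 grid is the final answer)

Answer: .....
.....
.....
.OO..
..OO.
...OO
.O.O.
.OO..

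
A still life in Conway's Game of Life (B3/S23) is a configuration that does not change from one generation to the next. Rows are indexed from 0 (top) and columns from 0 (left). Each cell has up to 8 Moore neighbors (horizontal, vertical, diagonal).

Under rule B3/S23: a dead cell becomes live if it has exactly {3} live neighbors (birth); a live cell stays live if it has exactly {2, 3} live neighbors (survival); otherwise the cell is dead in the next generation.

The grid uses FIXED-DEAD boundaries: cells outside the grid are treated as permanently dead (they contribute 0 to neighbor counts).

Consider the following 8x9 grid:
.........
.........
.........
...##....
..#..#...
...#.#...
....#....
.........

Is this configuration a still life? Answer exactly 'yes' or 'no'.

Answer: yes

Derivation:
Compute generation 1 and compare to generation 0 (given above):
Generation 1:
.........
.........
.........
...##....
..#..#...
...#.#...
....#....
.........
The grids are IDENTICAL -> still life.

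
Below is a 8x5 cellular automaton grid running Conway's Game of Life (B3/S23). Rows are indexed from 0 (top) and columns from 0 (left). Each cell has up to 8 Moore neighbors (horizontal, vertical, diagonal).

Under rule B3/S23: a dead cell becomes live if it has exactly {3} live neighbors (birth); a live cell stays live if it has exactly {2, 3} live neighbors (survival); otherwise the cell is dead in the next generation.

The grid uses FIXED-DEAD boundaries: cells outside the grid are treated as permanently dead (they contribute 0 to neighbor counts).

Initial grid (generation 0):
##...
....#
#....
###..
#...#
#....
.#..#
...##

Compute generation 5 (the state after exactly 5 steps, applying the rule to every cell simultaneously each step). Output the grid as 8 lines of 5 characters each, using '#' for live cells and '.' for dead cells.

Simulating step by step:
Generation 0 (given above): 14 live cells
Generation 1: 11 live cells
.....
##...
#....
#....
#....
##...
...##
...##
Generation 2: 13 live cells
.....
##...
#....
##...
#....
##...
..###
...##
Generation 3: 13 live cells
.....
##...
.....
##...
.....
####.
.##.#
..#.#
Generation 4: 6 live cells
.....
.....
.....
.....
.....
#..#.
#...#
.##..
Generation 5: 4 live cells
(generation 5 grid is the final answer)

Answer: .....
.....
.....
.....
.....
.....
#.##.
.#...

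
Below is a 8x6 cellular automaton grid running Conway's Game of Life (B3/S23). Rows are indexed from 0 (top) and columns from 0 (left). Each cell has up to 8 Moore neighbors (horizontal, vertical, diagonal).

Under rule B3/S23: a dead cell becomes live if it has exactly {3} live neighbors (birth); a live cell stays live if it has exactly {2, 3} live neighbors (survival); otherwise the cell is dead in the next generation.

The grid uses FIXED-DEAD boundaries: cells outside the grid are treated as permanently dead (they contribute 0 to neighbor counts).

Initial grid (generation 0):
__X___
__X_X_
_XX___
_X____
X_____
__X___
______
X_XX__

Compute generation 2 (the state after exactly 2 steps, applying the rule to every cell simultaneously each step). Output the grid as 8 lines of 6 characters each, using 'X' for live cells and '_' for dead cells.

Simulating step by step:
Generation 0 (given above): 11 live cells
Generation 1: 12 live cells
___X__
__X___
_XXX__
XXX___
_X____
______
_XXX__
______
Generation 2: 11 live cells
(generation 2 grid is the final answer)

Answer: ______
_X____
X__X__
X__X__
XXX___
_X____
__X___
__X___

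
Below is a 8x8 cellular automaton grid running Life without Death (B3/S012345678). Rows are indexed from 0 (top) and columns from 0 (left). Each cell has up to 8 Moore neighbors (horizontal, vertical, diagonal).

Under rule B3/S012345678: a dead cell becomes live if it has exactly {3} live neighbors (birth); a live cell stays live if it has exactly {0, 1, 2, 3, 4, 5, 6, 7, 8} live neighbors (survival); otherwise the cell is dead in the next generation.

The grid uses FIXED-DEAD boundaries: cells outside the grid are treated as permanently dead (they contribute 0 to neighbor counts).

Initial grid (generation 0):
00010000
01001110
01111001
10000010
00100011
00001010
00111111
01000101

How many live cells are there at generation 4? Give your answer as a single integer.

Answer: 43

Derivation:
Simulating step by step:
Generation 0 (given above): 26 live cells
Generation 1: 33 live cells
00011100
01001110
11111001
10000110
00100011
00101010
00111111
01110101
Generation 2: 39 live cells
00011110
11001110
11111001
10001110
01110011
01101010
00111111
01110101
Generation 3: 41 live cells
00011110
11001111
11111001
10001110
11110011
01101010
00111111
01110101
Generation 4: 43 live cells
00011111
11001111
11111001
10001110
11110011
11101010
00111111
01110101
Population at generation 4: 43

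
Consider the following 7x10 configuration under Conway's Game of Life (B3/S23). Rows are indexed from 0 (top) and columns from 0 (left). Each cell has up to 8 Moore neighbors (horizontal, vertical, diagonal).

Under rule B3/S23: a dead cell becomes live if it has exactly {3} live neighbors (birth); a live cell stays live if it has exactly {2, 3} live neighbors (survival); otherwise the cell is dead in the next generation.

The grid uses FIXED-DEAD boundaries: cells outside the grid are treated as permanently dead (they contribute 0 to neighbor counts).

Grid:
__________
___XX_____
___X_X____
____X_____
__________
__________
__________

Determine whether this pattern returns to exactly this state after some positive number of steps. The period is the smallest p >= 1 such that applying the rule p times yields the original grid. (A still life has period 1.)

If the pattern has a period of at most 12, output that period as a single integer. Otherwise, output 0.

Answer: 1

Derivation:
Simulating and comparing each generation to the original:
Gen 0 (original, given above): 5 live cells
Gen 1: 5 live cells, MATCHES original -> period = 1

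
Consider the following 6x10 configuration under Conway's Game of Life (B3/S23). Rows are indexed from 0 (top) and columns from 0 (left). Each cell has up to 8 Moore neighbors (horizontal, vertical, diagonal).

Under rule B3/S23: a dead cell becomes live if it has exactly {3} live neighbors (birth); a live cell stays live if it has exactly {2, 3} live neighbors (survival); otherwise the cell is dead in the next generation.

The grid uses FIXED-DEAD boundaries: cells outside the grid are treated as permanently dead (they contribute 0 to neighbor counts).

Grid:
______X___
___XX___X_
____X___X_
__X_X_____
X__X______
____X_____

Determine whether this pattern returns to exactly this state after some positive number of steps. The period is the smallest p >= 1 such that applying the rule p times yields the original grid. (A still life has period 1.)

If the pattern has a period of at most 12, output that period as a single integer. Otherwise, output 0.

Simulating and comparing each generation to the original:
Gen 0 (original, given above): 11 live cells
Gen 1: 9 live cells, differs from original
Gen 2: 7 live cells, differs from original
Gen 3: 7 live cells, differs from original
Gen 4: 4 live cells, differs from original
Gen 5: 0 live cells, differs from original
Gen 6: 0 live cells, differs from original
Gen 7: 0 live cells, differs from original
Gen 8: 0 live cells, differs from original
Gen 9: 0 live cells, differs from original
Gen 10: 0 live cells, differs from original
Gen 11: 0 live cells, differs from original
Gen 12: 0 live cells, differs from original
No period found within 12 steps.

Answer: 0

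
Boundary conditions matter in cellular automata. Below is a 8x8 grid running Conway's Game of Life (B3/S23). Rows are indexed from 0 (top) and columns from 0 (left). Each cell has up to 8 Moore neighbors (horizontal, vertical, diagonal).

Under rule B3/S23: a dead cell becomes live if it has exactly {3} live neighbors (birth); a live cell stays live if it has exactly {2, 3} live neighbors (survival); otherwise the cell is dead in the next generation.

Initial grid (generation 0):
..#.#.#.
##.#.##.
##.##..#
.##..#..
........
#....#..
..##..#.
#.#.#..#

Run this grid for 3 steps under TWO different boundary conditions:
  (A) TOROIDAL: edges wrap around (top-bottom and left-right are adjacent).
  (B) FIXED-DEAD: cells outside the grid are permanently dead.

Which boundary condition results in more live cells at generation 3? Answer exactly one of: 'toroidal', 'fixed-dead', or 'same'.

Answer: toroidal

Derivation:
Under TOROIDAL boundary, generation 3:
.....###
...#.###
#.....##
##......
.....#..
#....#..
....#...
.###.#..
Population = 20

Under FIXED-DEAD boundary, generation 3:
.###...#
##.....#
#.....#.
........
#....#..
#....#..
......#.
.#...#..
Population = 16

Comparison: toroidal=20, fixed-dead=16 -> toroidal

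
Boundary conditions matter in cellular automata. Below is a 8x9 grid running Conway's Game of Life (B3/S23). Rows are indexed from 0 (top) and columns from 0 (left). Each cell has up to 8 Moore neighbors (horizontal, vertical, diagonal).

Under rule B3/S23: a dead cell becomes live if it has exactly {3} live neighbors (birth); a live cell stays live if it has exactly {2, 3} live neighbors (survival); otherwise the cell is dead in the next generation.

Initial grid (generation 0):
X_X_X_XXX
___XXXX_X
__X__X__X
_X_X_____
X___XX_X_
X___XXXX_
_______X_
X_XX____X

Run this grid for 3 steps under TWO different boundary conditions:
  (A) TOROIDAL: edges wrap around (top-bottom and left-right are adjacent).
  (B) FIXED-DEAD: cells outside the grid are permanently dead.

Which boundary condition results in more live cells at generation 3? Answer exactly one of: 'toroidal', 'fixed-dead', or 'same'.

Answer: fixed-dead

Derivation:
Under TOROIDAL boundary, generation 3:
_________
___X_X___
__X__X___
___X_X___
_____X___
_____X_X_
XX___X___
XX____XX_
Population = 16

Under FIXED-DEAD boundary, generation 3:
__X______
__XXX_XXX
_X___XX__
XXXX_X_XX
_____X___
XX_X_____
___X__XX_
___XX_XX_
Population = 28

Comparison: toroidal=16, fixed-dead=28 -> fixed-dead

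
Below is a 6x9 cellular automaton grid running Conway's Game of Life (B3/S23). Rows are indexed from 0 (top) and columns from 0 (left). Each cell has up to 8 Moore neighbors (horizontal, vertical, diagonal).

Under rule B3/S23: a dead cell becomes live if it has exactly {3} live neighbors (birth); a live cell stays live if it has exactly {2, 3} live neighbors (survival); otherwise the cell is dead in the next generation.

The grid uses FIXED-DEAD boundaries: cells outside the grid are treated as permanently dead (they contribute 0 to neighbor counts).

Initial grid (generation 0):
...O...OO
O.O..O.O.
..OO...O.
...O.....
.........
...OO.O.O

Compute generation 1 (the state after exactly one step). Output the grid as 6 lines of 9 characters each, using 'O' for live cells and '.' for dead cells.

Answer: ......OOO
.OO.O..O.
.OOOO.O..
..OO.....
...OO....
.........

Derivation:
Simulating step by step:
Generation 0 (given above): 15 live cells
Generation 1: 16 live cells
(generation 1 grid is the final answer)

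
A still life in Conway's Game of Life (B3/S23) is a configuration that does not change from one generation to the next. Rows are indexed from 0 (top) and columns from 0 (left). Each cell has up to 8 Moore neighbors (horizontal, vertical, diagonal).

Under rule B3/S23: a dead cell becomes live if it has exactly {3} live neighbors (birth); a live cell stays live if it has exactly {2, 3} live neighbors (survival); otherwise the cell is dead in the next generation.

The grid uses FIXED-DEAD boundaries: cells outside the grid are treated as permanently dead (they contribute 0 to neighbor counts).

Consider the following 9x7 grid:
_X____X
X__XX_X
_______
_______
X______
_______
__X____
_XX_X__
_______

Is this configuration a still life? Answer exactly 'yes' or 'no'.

Compute generation 1 and compare to generation 0 (given above):
Generation 1:
_____X_
_____X_
_______
_______
_______
_______
_XXX___
_XXX___
_______
Cell (0,1) differs: gen0=1 vs gen1=0 -> NOT a still life.

Answer: no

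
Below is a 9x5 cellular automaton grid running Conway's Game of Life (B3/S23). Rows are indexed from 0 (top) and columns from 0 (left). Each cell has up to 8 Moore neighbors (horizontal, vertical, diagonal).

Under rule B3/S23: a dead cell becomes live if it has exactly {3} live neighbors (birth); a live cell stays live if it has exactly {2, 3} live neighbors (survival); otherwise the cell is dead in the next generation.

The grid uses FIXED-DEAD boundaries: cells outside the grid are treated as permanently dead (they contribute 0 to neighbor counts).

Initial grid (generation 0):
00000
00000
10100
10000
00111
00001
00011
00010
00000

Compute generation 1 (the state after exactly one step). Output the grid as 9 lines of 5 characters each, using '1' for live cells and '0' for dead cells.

Simulating step by step:
Generation 0 (given above): 10 live cells
Generation 1: 9 live cells
(generation 1 grid is the final answer)

Answer: 00000
00000
01000
00100
00011
00100
00011
00011
00000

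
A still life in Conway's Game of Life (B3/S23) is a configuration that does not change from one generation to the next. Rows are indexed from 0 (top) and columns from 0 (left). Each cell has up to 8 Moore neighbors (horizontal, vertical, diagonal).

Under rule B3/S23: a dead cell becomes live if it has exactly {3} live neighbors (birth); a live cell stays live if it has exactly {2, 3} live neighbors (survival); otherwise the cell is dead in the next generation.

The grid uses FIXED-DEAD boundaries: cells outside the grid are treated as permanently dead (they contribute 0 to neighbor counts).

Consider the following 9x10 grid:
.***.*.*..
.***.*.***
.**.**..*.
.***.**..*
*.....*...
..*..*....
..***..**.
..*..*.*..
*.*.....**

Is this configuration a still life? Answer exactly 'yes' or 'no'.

Answer: no

Derivation:
Compute generation 1 and compare to generation 0 (given above):
Generation 1:
.*.*...*..
*....*.*.*
*.........
*..*..**..
...**.*...
.**.****..
.**.**.**.
..*.*.**.*
.*......*.
Cell (0,2) differs: gen0=1 vs gen1=0 -> NOT a still life.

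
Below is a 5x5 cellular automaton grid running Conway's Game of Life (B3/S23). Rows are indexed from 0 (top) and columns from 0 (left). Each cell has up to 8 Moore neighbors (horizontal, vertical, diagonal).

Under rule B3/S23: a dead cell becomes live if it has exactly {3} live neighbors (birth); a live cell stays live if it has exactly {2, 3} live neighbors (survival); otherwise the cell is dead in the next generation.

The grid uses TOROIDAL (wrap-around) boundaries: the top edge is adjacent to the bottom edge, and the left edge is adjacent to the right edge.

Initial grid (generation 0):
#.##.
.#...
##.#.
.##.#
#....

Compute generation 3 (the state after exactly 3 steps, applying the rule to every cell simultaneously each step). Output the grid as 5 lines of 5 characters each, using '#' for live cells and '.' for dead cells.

Answer: ...#.
#.##.
.....
.....
..#..

Derivation:
Simulating step by step:
Generation 0 (given above): 11 live cells
Generation 1: 10 live cells
#.#.#
...#.
...##
..###
#....
Generation 2: 10 live cells
##.##
#.#..
.....
#.#..
#.#..
Generation 3: 5 live cells
(generation 3 grid is the final answer)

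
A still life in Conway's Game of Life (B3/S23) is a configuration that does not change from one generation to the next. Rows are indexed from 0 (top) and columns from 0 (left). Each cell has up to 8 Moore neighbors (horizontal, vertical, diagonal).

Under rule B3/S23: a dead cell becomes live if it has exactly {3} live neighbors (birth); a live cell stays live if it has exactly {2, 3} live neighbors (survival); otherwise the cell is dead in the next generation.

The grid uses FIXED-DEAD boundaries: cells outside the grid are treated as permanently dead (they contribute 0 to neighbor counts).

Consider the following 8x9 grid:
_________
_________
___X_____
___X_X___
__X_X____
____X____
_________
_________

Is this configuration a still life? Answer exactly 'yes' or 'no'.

Compute generation 1 and compare to generation 0 (given above):
Generation 1:
_________
_________
____X____
__XX_____
____XX___
___X_____
_________
_________
Cell (2,3) differs: gen0=1 vs gen1=0 -> NOT a still life.

Answer: no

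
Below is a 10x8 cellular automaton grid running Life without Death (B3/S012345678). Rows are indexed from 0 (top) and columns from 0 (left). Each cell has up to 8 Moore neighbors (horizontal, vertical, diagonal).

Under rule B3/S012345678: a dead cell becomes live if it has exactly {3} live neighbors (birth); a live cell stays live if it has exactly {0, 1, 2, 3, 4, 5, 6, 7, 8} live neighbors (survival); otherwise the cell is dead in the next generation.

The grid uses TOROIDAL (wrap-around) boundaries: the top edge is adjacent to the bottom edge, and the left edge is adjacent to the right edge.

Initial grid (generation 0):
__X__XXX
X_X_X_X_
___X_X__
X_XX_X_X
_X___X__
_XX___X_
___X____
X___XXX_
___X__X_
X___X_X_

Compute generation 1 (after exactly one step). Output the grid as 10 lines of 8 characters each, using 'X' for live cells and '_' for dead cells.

Answer: X_X_XXXX
XXX_X_X_
X__X_X__
XXXX_X_X
_X_XXX_X
_XX___X_
_XXXX_XX
X__XXXXX
___X__X_
X__XX_X_

Derivation:
Simulating step by step:
Generation 0 (given above): 30 live cells
Generation 1: 46 live cells
(generation 1 grid is the final answer)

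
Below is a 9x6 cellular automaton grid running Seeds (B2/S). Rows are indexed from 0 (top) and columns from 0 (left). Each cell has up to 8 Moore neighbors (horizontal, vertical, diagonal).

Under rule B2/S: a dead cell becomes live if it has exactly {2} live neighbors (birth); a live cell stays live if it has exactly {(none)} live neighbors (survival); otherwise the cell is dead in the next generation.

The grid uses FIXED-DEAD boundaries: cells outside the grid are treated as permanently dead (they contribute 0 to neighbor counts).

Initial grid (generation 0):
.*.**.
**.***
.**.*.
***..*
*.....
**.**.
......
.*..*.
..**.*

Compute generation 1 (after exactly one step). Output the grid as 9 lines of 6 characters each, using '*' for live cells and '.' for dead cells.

Simulating step by step:
Generation 0 (given above): 25 live cells
Generation 1: 6 live cells
(generation 1 grid is the final answer)

Answer: ......
......
......
....*.
.....*
..*...
.....*
.....*
.*....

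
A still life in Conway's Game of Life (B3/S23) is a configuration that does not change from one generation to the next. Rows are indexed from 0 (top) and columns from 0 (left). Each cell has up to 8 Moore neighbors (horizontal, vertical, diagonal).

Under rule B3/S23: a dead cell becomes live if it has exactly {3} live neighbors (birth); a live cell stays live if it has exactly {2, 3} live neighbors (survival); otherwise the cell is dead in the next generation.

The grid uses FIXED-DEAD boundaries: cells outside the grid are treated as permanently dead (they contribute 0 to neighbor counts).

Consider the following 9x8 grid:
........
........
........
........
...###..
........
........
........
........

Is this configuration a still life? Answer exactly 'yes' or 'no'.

Answer: no

Derivation:
Compute generation 1 and compare to generation 0 (given above):
Generation 1:
........
........
........
....#...
....#...
....#...
........
........
........
Cell (3,4) differs: gen0=0 vs gen1=1 -> NOT a still life.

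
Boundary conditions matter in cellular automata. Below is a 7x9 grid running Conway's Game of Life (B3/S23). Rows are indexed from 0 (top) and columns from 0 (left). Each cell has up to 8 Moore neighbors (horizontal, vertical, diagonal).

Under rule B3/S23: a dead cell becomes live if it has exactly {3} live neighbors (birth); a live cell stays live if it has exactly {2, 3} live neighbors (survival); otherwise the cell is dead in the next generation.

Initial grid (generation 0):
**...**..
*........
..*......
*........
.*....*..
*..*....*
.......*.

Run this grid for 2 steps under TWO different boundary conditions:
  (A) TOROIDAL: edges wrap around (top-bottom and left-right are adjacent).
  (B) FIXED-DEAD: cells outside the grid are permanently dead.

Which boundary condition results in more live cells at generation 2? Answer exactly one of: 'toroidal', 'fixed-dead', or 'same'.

Answer: toroidal

Derivation:
Under TOROIDAL boundary, generation 2:
.*....*.*
........*
**.......
.**......
.*.....**
.*....*..
.*....*..
Population = 15

Under FIXED-DEAD boundary, generation 2:
**.......
*........
**.......
.**......
**.......
.........
.........
Population = 9

Comparison: toroidal=15, fixed-dead=9 -> toroidal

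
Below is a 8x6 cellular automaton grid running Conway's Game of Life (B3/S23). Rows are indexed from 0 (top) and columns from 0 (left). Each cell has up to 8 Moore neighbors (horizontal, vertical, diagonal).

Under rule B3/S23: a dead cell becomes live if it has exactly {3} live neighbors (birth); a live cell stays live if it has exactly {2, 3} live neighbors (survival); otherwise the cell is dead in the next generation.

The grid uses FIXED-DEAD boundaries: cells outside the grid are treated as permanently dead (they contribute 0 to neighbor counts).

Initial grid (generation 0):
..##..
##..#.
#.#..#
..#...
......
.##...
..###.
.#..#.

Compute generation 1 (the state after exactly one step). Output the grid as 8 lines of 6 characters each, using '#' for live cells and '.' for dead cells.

Simulating step by step:
Generation 0 (given above): 16 live cells
Generation 1: 16 live cells
(generation 1 grid is the final answer)

Answer: .###..
#...#.
#.##..
.#....
.##...
.##...
....#.
..#.#.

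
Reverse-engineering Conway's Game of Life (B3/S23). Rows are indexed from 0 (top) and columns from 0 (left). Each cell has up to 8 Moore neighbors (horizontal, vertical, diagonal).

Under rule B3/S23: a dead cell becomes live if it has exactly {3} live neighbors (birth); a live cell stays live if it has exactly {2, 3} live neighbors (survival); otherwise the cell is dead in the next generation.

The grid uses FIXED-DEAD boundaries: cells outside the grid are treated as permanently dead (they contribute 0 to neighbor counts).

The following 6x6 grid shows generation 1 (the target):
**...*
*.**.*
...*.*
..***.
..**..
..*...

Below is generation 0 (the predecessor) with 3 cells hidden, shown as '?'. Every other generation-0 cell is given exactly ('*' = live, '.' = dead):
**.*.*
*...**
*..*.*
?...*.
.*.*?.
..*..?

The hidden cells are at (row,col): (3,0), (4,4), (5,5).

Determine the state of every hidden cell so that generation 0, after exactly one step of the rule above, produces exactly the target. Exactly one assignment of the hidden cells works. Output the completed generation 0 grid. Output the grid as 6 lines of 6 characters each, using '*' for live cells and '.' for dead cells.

Answer: **.*.*
*...**
*..*.*
....*.
.*.*..
..*...

Derivation:
Hidden generation-0 cells (in order): (3,0), (4,4), (5,5).
A hidden cell only influences target cells in its own 3x3 neighborhood. Try each of the 2^3 = 8 assignments, step the completed generation 0 forward once under B3/S23, and compare with the target:
  (3,0)=. (4,4)=. (5,5)=. -> step reproduces the target at every cell -> ACCEPT
  (3,0)=. (4,4)=. (5,5)=* -> step gives (4,4)='*' but target has '.' -> reject
  (3,0)=. (4,4)=* (5,5)=. -> step gives (3,3)='.' but target has '*' -> reject
  (3,0)=. (4,4)=* (5,5)=* -> step gives (3,3)='.' but target has '*' -> reject
  (3,0)=* (4,4)=. (5,5)=. -> step gives (2,0)='*' but target has '.' -> reject
  (3,0)=* (4,4)=. (5,5)=* -> step gives (2,0)='*' but target has '.' -> reject
  (3,0)=* (4,4)=* (5,5)=. -> step gives (2,0)='*' but target has '.' -> reject
  (3,0)=* (4,4)=* (5,5)=* -> step gives (2,0)='*' but target has '.' -> reject
Unique solution: (3,0)=dead, (4,4)=dead, (5,5)=dead.
Check: live-neighbor counts of every cell in the completed generation 0:
222142
343353
121253
223332
113221
122210
Applying B3/S23 to generation 0 with these counts gives:
**...*
*.**.*
...*.*
..***.
..**..
..*...
which matches the target exactly.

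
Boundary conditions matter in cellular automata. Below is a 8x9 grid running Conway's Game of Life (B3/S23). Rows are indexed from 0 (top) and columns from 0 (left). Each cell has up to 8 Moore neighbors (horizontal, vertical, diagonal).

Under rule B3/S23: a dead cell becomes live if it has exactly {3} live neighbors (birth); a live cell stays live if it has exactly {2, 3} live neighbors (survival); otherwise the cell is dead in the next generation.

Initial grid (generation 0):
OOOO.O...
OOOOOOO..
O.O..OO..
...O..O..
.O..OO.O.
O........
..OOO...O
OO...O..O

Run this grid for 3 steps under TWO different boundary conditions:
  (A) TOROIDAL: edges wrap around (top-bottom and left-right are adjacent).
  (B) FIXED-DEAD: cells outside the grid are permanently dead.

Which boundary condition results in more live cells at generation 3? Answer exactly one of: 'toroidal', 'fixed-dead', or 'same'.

Answer: fixed-dead

Derivation:
Under TOROIDAL boundary, generation 3:
.........
OO......O
....O.OO.
.........
.........
.OO......
.....O...
..O..O...
Population = 11

Under FIXED-DEAD boundary, generation 3:
.........
.........
.O..OOO..
.O.......
.......O.
.O..O.O..
O.O..O...
.........
Population = 12

Comparison: toroidal=11, fixed-dead=12 -> fixed-dead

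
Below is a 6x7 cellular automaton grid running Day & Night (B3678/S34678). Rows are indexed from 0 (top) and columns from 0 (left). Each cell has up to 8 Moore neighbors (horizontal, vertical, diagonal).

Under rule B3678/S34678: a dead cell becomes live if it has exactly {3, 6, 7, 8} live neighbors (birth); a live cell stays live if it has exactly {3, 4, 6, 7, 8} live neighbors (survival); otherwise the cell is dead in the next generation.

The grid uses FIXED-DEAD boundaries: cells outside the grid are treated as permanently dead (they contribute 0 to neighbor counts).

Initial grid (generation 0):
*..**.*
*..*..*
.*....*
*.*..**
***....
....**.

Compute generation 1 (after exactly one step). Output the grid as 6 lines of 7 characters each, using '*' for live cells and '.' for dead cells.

Answer: .....*.
.**.*..
***...*
***....
.*.**.*
.*.....

Derivation:
Simulating step by step:
Generation 0 (given above): 18 live cells
Generation 1: 16 live cells
(generation 1 grid is the final answer)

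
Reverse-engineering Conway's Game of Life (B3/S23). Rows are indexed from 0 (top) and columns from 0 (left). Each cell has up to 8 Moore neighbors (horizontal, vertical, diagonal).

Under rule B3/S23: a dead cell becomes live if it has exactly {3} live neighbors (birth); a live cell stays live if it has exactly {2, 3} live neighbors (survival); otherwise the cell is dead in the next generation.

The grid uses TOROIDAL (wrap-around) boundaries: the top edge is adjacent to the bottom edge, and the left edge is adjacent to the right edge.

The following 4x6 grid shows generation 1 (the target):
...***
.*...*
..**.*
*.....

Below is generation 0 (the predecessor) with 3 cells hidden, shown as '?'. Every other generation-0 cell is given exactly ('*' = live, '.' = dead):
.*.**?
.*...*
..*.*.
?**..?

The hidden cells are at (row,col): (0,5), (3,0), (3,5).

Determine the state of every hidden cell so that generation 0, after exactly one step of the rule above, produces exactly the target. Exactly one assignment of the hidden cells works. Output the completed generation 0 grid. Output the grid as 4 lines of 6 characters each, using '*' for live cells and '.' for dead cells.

Hidden generation-0 cells (in order): (0,5), (3,0), (3,5).
A hidden cell only influences target cells in its own 3x3 neighborhood. Try each of the 2^3 = 8 assignments, step the completed generation 0 forward once under B3/S23, and compare with the target:
  (0,5)=. (3,0)=. (3,5)=. -> step gives (0,1)='*' but target has '.' -> reject
  (0,5)=. (3,0)=. (3,5)=* -> step gives (0,1)='*' but target has '.' -> reject
  (0,5)=. (3,0)=* (3,5)=. -> step gives (1,0)='*' but target has '.' -> reject
  (0,5)=. (3,0)=* (3,5)=* -> step gives (0,5)='.' but target has '*' -> reject
  (0,5)=* (3,0)=. (3,5)=. -> step gives (0,1)='*' but target has '.' -> reject
  (0,5)=* (3,0)=. (3,5)=* -> step gives (0,1)='*' but target has '.' -> reject
  (0,5)=* (3,0)=* (3,5)=. -> step reproduces the target at every cell -> ACCEPT
  (0,5)=* (3,0)=* (3,5)=* -> step gives (0,4)='.' but target has '*' -> reject
Unique solution: (0,5)=live, (3,0)=live, (3,5)=dead.
Check: live-neighbor counts of every cell in the completed generation 0:
645233
424453
453313
344544
Applying B3/S23 to generation 0 with these counts gives:
...***
.*...*
..**.*
*.....
which matches the target exactly.

Answer: .*.***
.*...*
..*.*.
***...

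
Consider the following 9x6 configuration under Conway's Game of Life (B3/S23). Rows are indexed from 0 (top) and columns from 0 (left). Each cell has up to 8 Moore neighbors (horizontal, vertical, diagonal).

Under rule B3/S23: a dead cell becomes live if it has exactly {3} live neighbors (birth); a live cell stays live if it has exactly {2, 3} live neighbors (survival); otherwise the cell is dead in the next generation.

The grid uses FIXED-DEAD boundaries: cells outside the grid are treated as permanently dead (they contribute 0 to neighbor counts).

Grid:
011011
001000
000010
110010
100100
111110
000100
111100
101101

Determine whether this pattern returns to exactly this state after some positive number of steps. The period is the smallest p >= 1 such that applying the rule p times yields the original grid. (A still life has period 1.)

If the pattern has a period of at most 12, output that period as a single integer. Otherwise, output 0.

Answer: 0

Derivation:
Simulating and comparing each generation to the original:
Gen 0 (original, given above): 25 live cells
Gen 1: 20 live cells, differs from original
Gen 2: 15 live cells, differs from original
Gen 3: 17 live cells, differs from original
Gen 4: 14 live cells, differs from original
Gen 5: 17 live cells, differs from original
Gen 6: 11 live cells, differs from original
Gen 7: 11 live cells, differs from original
Gen 8: 14 live cells, differs from original
Gen 9: 15 live cells, differs from original
Gen 10: 15 live cells, differs from original
Gen 11: 15 live cells, differs from original
Gen 12: 15 live cells, differs from original
No period found within 12 steps.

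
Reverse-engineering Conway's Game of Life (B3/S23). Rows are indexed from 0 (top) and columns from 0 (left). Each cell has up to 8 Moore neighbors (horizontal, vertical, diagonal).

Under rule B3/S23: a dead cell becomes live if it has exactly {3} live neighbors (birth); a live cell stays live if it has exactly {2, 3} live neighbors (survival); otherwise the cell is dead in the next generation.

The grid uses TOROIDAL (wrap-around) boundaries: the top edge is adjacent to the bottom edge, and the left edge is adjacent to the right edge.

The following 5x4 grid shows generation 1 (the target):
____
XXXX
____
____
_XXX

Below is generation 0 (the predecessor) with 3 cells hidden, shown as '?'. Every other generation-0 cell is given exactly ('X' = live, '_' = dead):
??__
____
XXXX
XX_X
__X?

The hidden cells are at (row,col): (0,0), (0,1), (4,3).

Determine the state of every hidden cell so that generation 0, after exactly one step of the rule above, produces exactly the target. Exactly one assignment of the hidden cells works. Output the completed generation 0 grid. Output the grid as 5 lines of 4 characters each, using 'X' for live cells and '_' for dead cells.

Hidden generation-0 cells (in order): (0,0), (0,1), (4,3).
A hidden cell only influences target cells in its own 3x3 neighborhood. Try each of the 2^3 = 8 assignments, step the completed generation 0 forward once under B3/S23, and compare with the target:
  (0,0)=_ (0,1)=_ (4,3)=_ -> step gives (4,0)='X' but target has '_' -> reject
  (0,0)=_ (0,1)=_ (4,3)=X -> step reproduces the target at every cell -> ACCEPT
  (0,0)=_ (0,1)=X (4,3)=_ -> step gives (1,0)='_' but target has 'X' -> reject
  (0,0)=_ (0,1)=X (4,3)=X -> step gives (0,2)='X' but target has '_' -> reject
  (0,0)=X (0,1)=_ (4,3)=_ -> step gives (1,0)='_' but target has 'X' -> reject
  (0,0)=X (0,1)=_ (4,3)=X -> step gives (0,3)='X' but target has '_' -> reject
  (0,0)=X (0,1)=X (4,3)=_ -> step gives (0,1)='X' but target has '_' -> reject
  (0,0)=X (0,1)=X (4,3)=X -> step gives (0,0)='X' but target has '_' -> reject
Unique solution: (0,0)=dead, (0,1)=dead, (4,3)=live.
Check: live-neighbor counts of every cell in the completed generation 0:
1122
3333
5444
6576
4333
Applying B3/S23 to generation 0 with these counts gives:
____
XXXX
____
____
_XXX
which matches the target exactly.

Answer: ____
____
XXXX
XX_X
__XX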